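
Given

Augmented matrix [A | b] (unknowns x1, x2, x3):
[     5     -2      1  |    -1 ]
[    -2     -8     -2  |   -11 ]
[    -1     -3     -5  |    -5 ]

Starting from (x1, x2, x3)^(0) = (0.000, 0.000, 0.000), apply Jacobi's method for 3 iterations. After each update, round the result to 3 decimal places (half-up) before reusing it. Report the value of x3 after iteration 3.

0.265

Iteration 1:
  x1 = (-1 - (-2)·0.000 - (1)·0.000) / (5) = -0.200
  x2 = (-11 - (-2)·0.000 - (-2)·0.000) / (-8) = 1.375
  x3 = (-5 - (-1)·0.000 - (-3)·0.000) / (-5) = 1.000
Iteration 2:
  x1 = (-1 - (-2)·1.375 - (1)·1.000) / (5) = 0.150
  x2 = (-11 - (-2)·-0.200 - (-2)·1.000) / (-8) = 1.175
  x3 = (-5 - (-1)·-0.200 - (-3)·1.375) / (-5) = 0.215
Iteration 3:
  x1 = (-1 - (-2)·1.175 - (1)·0.215) / (5) = 0.227
  x2 = (-11 - (-2)·0.150 - (-2)·0.215) / (-8) = 1.284
  x3 = (-5 - (-1)·0.150 - (-3)·1.175) / (-5) = 0.265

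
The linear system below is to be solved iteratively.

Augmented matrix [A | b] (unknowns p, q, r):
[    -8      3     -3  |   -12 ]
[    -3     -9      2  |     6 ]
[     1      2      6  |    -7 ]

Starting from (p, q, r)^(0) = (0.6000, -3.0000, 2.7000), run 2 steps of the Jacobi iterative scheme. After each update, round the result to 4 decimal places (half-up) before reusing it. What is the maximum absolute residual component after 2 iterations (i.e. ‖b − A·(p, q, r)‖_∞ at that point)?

7.8224

Iteration 1:
  p = (-12 - (3)·-3.0000 - (-3)·2.7000) / (-8) = -0.6375
  q = (6 - (-3)·0.6000 - (2)·2.7000) / (-9) = -0.2667
  r = (-7 - (1)·0.6000 - (2)·-3.0000) / (6) = -0.2667
Iteration 2:
  p = (-12 - (3)·-0.2667 - (-3)·-0.2667) / (-8) = 1.5000
  q = (6 - (-3)·-0.6375 - (2)·-0.2667) / (-9) = -0.5134
  r = (-7 - (1)·-0.6375 - (2)·-0.2667) / (6) = -0.9715
Residual b − A·x = (-1.3743, 7.8224, -1.6442); ∞-norm = 7.8224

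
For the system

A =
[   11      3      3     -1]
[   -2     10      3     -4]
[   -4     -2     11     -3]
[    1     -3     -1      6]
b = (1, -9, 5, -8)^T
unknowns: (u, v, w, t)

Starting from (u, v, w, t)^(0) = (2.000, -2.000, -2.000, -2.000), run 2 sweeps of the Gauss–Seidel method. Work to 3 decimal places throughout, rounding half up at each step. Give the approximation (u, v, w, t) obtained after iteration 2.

(0.131, -1.679, -0.330, -2.250)

Iteration 1:
  u = (1 - (3)·-2.000 - (3)·-2.000 - (-1)·-2.000) / (11) = 1.000
  v = (-9 - (-2)·1.000 - (3)·-2.000 - (-4)·-2.000) / (10) = -0.900
  w = (5 - (-4)·1.000 - (-2)·-0.900 - (-3)·-2.000) / (11) = 0.109
  t = (-8 - (1)·1.000 - (-3)·-0.900 - (-1)·0.109) / (6) = -1.932
Iteration 2:
  u = (1 - (3)·-0.900 - (3)·0.109 - (-1)·-1.932) / (11) = 0.131
  v = (-9 - (-2)·0.131 - (3)·0.109 - (-4)·-1.932) / (10) = -1.679
  w = (5 - (-4)·0.131 - (-2)·-1.679 - (-3)·-1.932) / (11) = -0.330
  t = (-8 - (1)·0.131 - (-3)·-1.679 - (-1)·-0.330) / (6) = -2.250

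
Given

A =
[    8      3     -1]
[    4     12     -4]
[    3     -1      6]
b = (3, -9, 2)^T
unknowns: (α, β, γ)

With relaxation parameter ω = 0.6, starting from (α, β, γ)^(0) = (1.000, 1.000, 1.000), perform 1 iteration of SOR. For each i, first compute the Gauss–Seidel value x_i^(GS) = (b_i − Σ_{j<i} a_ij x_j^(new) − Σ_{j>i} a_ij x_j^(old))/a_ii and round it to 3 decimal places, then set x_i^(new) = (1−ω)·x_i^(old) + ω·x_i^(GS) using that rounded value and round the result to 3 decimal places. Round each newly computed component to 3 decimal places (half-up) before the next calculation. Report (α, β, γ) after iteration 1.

(0.475, 0.055, 0.463)

Iteration 1:
  α: GS value = (3 - (3)·1.000 - (-1)·1.000) / (8) = 0.125;  α ← (1−ω)·1.000 + ω·0.125 = 0.475
  β: GS value = (-9 - (4)·0.475 - (-4)·1.000) / (12) = -0.575;  β ← (1−ω)·1.000 + ω·-0.575 = 0.055
  γ: GS value = (2 - (3)·0.475 - (-1)·0.055) / (6) = 0.105;  γ ← (1−ω)·1.000 + ω·0.105 = 0.463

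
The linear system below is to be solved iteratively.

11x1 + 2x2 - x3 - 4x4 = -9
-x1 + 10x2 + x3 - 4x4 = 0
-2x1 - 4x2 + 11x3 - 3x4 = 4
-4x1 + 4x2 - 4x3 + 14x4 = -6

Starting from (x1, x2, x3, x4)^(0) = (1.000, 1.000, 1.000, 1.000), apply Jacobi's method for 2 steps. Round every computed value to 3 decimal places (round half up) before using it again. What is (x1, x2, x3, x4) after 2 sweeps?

Iteration 1:
  x1 = (-9 - (2)·1.000 - (-1)·1.000 - (-4)·1.000) / (11) = -0.545
  x2 = (0 - (-1)·1.000 - (1)·1.000 - (-4)·1.000) / (10) = 0.400
  x3 = (4 - (-2)·1.000 - (-4)·1.000 - (-3)·1.000) / (11) = 1.182
  x4 = (-6 - (-4)·1.000 - (4)·1.000 - (-4)·1.000) / (14) = -0.143
Iteration 2:
  x1 = (-9 - (2)·0.400 - (-1)·1.182 - (-4)·-0.143) / (11) = -0.835
  x2 = (0 - (-1)·-0.545 - (1)·1.182 - (-4)·-0.143) / (10) = -0.230
  x3 = (4 - (-2)·-0.545 - (-4)·0.400 - (-3)·-0.143) / (11) = 0.371
  x4 = (-6 - (-4)·-0.545 - (4)·0.400 - (-4)·1.182) / (14) = -0.361

(-0.835, -0.230, 0.371, -0.361)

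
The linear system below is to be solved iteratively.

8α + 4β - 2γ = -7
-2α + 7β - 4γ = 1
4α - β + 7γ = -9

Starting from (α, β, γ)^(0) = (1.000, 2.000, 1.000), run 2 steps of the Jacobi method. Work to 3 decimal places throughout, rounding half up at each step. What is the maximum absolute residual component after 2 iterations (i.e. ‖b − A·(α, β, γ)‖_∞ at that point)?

Iteration 1:
  α = (-7 - (4)·2.000 - (-2)·1.000) / (8) = -1.625
  β = (1 - (-2)·1.000 - (-4)·1.000) / (7) = 1.000
  γ = (-9 - (4)·1.000 - (-1)·2.000) / (7) = -1.571
Iteration 2:
  α = (-7 - (4)·1.000 - (-2)·-1.571) / (8) = -1.768
  β = (1 - (-2)·-1.625 - (-4)·-1.571) / (7) = -1.219
  γ = (-9 - (4)·-1.625 - (-1)·1.000) / (7) = -0.214
Residual b − A·x = (11.592, 5.141, -1.649); ∞-norm = 11.592

11.592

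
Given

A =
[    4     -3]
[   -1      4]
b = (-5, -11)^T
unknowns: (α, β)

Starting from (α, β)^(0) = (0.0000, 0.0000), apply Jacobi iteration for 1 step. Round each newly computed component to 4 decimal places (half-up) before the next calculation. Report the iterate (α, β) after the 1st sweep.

Iteration 1:
  α = (-5 - (-3)·0.0000) / (4) = -1.2500
  β = (-11 - (-1)·0.0000) / (4) = -2.7500

(-1.2500, -2.7500)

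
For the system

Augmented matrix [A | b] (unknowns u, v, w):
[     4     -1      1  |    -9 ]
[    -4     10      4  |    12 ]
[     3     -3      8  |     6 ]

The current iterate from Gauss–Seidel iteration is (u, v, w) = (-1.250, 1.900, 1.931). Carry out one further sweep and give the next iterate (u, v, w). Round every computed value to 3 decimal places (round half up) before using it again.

One sweep:
  u = (-9 - (-1)·1.900 - (1)·1.931) / (4) = -2.258
  v = (12 - (-4)·-2.258 - (4)·1.931) / (10) = -0.476
  w = (6 - (3)·-2.258 - (-3)·-0.476) / (8) = 1.418

(-2.258, -0.476, 1.418)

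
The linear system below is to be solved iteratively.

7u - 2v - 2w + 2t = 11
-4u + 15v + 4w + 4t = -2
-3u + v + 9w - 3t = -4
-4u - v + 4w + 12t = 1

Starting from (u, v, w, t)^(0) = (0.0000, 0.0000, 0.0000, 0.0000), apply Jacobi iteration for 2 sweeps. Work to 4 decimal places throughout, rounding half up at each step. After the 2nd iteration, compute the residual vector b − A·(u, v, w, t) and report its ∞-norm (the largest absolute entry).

Iteration 1:
  u = (11 - (-2)·0.0000 - (-2)·0.0000 - (2)·0.0000) / (7) = 1.5714
  v = (-2 - (-4)·0.0000 - (4)·0.0000 - (4)·0.0000) / (15) = -0.1333
  w = (-4 - (-3)·0.0000 - (1)·0.0000 - (-3)·0.0000) / (9) = -0.4444
  t = (1 - (-4)·0.0000 - (-1)·0.0000 - (4)·0.0000) / (12) = 0.0833
Iteration 2:
  u = (11 - (-2)·-0.1333 - (-2)·-0.4444 - (2)·0.0833) / (7) = 1.3826
  v = (-2 - (-4)·1.5714 - (4)·-0.4444 - (4)·0.0833) / (15) = 0.3820
  w = (-4 - (-3)·1.5714 - (1)·-0.1333 - (-3)·0.0833) / (9) = 0.1219
  t = (1 - (-4)·1.5714 - (-1)·-0.1333 - (4)·-0.4444) / (12) = 0.7442
Residual b − A·x = (0.8412, -5.6640, 0.9013, -2.5056); ∞-norm = 5.6640

5.6640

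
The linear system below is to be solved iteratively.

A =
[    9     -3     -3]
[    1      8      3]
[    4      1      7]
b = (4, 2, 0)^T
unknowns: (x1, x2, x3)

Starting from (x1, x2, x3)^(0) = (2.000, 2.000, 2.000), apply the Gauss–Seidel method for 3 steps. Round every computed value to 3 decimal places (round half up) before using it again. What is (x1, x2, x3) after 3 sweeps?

(0.636, 0.181, -0.389)

Iteration 1:
  x1 = (4 - (-3)·2.000 - (-3)·2.000) / (9) = 1.778
  x2 = (2 - (1)·1.778 - (3)·2.000) / (8) = -0.722
  x3 = (0 - (4)·1.778 - (1)·-0.722) / (7) = -0.913
Iteration 2:
  x1 = (4 - (-3)·-0.722 - (-3)·-0.913) / (9) = -0.101
  x2 = (2 - (1)·-0.101 - (3)·-0.913) / (8) = 0.605
  x3 = (0 - (4)·-0.101 - (1)·0.605) / (7) = -0.029
Iteration 3:
  x1 = (4 - (-3)·0.605 - (-3)·-0.029) / (9) = 0.636
  x2 = (2 - (1)·0.636 - (3)·-0.029) / (8) = 0.181
  x3 = (0 - (4)·0.636 - (1)·0.181) / (7) = -0.389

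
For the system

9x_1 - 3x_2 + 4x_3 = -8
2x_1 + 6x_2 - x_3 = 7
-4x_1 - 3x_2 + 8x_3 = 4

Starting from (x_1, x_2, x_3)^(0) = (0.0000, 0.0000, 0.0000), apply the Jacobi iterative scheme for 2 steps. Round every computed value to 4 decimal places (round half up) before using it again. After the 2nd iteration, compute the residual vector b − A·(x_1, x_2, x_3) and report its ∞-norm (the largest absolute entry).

1.8053

Iteration 1:
  x_1 = (-8 - (-3)·0.0000 - (4)·0.0000) / (9) = -0.8889
  x_2 = (7 - (2)·0.0000 - (-1)·0.0000) / (6) = 1.1667
  x_3 = (4 - (-4)·0.0000 - (-3)·0.0000) / (8) = 0.5000
Iteration 2:
  x_1 = (-8 - (-3)·1.1667 - (4)·0.5000) / (9) = -0.7222
  x_2 = (7 - (2)·-0.8889 - (-1)·0.5000) / (6) = 1.5463
  x_3 = (4 - (-4)·-0.8889 - (-3)·1.1667) / (8) = 0.4931
Residual b − A·x = (1.1663, -0.3403, 1.8053); ∞-norm = 1.8053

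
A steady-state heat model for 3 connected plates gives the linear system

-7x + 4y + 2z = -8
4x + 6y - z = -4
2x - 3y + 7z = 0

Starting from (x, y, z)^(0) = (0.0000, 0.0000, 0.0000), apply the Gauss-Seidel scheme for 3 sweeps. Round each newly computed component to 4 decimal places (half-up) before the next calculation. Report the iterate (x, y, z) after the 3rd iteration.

Iteration 1:
  x = (-8 - (4)·0.0000 - (2)·0.0000) / (-7) = 1.1429
  y = (-4 - (4)·1.1429 - (-1)·0.0000) / (6) = -1.4286
  z = (0 - (2)·1.1429 - (-3)·-1.4286) / (7) = -0.9388
Iteration 2:
  x = (-8 - (4)·-1.4286 - (2)·-0.9388) / (-7) = 0.0583
  y = (-4 - (4)·0.0583 - (-1)·-0.9388) / (6) = -0.8620
  z = (0 - (2)·0.0583 - (-3)·-0.8620) / (7) = -0.3861
Iteration 3:
  x = (-8 - (4)·-0.8620 - (2)·-0.3861) / (-7) = 0.5400
  y = (-4 - (4)·0.5400 - (-1)·-0.3861) / (6) = -1.0910
  z = (0 - (2)·0.5400 - (-3)·-1.0910) / (7) = -0.6219

(0.5400, -1.0910, -0.6219)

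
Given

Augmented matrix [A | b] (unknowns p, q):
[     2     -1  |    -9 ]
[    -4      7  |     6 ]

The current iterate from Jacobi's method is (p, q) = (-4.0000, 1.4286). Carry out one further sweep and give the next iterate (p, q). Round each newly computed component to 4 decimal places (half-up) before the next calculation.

One sweep:
  p = (-9 - (-1)·1.4286) / (2) = -3.7857
  q = (6 - (-4)·-4.0000) / (7) = -1.4286

(-3.7857, -1.4286)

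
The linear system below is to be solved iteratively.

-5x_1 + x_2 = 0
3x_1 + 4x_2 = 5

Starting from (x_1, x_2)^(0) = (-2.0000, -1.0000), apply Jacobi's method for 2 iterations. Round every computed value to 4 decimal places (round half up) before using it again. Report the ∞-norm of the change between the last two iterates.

1.3500

Iteration 1:
  x_1 = (0 - (1)·-1.0000) / (-5) = -0.2000
  x_2 = (5 - (3)·-2.0000) / (4) = 2.7500
Iteration 2:
  x_1 = (0 - (1)·2.7500) / (-5) = 0.5500
  x_2 = (5 - (3)·-0.2000) / (4) = 1.4000
Change: (0.7500, -1.3500) → max |·| = 1.3500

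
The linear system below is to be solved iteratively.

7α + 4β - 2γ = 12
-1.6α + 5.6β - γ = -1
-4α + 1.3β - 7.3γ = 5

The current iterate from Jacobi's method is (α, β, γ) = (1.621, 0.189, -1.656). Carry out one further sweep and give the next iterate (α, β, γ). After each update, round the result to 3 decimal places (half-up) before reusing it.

(1.133, -0.011, -1.539)

One sweep:
  α = (12 - (4)·0.189 - (-2)·-1.656) / (7) = 1.133
  β = (-1 - (-1.6)·1.621 - (-1)·-1.656) / (5.6) = -0.011
  γ = (5 - (-4)·1.621 - (1.3)·0.189) / (-7.3) = -1.539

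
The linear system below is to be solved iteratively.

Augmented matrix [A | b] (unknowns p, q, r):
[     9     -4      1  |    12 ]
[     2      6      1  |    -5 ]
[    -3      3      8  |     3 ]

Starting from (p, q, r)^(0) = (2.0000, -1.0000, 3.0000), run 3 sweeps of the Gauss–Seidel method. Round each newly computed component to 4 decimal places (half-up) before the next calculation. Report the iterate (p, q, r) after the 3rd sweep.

Iteration 1:
  p = (12 - (-4)·-1.0000 - (1)·3.0000) / (9) = 0.5556
  q = (-5 - (2)·0.5556 - (1)·3.0000) / (6) = -1.5185
  r = (3 - (-3)·0.5556 - (3)·-1.5185) / (8) = 1.1528
Iteration 2:
  p = (12 - (-4)·-1.5185 - (1)·1.1528) / (9) = 0.5304
  q = (-5 - (2)·0.5304 - (1)·1.1528) / (6) = -1.2023
  r = (3 - (-3)·0.5304 - (3)·-1.2023) / (8) = 1.0248
Iteration 3:
  p = (12 - (-4)·-1.2023 - (1)·1.0248) / (9) = 0.6851
  q = (-5 - (2)·0.6851 - (1)·1.0248) / (6) = -1.2325
  r = (3 - (-3)·0.6851 - (3)·-1.2325) / (8) = 1.0941

(0.6851, -1.2325, 1.0941)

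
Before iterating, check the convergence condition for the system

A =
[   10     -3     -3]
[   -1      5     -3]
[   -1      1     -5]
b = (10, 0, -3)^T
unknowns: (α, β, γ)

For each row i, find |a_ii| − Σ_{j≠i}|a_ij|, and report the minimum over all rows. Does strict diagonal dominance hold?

row 1: |10| − (3+3) = 4
row 2: |5| − (1+3) = 1
row 3: |-5| − (1+1) = 3
minimum over rows = 1 → strictly diagonally dominant (convergence guaranteed)

1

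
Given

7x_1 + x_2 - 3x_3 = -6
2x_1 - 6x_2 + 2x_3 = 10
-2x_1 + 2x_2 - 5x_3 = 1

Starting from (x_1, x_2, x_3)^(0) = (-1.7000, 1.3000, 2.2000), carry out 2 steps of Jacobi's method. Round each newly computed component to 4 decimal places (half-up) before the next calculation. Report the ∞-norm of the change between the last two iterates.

Iteration 1:
  x_1 = (-6 - (1)·1.3000 - (-3)·2.2000) / (7) = -0.1000
  x_2 = (10 - (2)·-1.7000 - (2)·2.2000) / (-6) = -1.5000
  x_3 = (1 - (-2)·-1.7000 - (2)·1.3000) / (-5) = 1.0000
Iteration 2:
  x_1 = (-6 - (1)·-1.5000 - (-3)·1.0000) / (7) = -0.2143
  x_2 = (10 - (2)·-0.1000 - (2)·1.0000) / (-6) = -1.3667
  x_3 = (1 - (-2)·-0.1000 - (2)·-1.5000) / (-5) = -0.7600
Change: (-0.1143, 0.1333, -1.7600) → max |·| = 1.7600

1.7600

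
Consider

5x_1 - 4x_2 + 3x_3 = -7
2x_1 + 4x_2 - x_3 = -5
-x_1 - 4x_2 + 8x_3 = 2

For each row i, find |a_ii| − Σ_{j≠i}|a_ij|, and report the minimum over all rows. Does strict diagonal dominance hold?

row 1: |5| − (4+3) = -2
row 2: |4| − (2+1) = 1
row 3: |8| − (1+4) = 3
minimum over rows = -2 → not strictly diagonally dominant

-2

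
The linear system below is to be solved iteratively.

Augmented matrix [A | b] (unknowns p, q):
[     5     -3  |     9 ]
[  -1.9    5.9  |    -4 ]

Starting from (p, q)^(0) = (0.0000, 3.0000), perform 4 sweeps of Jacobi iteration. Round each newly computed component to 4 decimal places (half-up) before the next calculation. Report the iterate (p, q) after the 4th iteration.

Iteration 1:
  p = (9 - (-3)·3.0000) / (5) = 3.6000
  q = (-4 - (-1.9)·0.0000) / (5.9) = -0.6780
Iteration 2:
  p = (9 - (-3)·-0.6780) / (5) = 1.3932
  q = (-4 - (-1.9)·3.6000) / (5.9) = 0.4814
Iteration 3:
  p = (9 - (-3)·0.4814) / (5) = 2.0888
  q = (-4 - (-1.9)·1.3932) / (5.9) = -0.2293
Iteration 4:
  p = (9 - (-3)·-0.2293) / (5) = 1.6624
  q = (-4 - (-1.9)·2.0888) / (5.9) = -0.0053

(1.6624, -0.0053)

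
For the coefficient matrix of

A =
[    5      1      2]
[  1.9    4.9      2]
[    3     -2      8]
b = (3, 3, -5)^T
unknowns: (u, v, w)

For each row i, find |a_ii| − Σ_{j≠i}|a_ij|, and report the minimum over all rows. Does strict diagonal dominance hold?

row 1: |5| − (1+2) = 2
row 2: |4.9| − (1.9+2) = 1
row 3: |8| − (3+2) = 3
minimum over rows = 1 → strictly diagonally dominant (convergence guaranteed)

1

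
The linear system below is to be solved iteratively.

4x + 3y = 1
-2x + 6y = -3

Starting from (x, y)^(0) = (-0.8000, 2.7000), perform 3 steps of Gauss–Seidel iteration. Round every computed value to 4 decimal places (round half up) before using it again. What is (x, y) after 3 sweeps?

(0.3578, -0.3807)

Iteration 1:
  x = (1 - (3)·2.7000) / (4) = -1.7750
  y = (-3 - (-2)·-1.7750) / (6) = -1.0917
Iteration 2:
  x = (1 - (3)·-1.0917) / (4) = 1.0688
  y = (-3 - (-2)·1.0688) / (6) = -0.1437
Iteration 3:
  x = (1 - (3)·-0.1437) / (4) = 0.3578
  y = (-3 - (-2)·0.3578) / (6) = -0.3807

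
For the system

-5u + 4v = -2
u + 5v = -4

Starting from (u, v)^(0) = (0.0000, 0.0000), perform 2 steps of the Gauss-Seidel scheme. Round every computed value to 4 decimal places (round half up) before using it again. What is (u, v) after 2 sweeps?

(-0.3040, -0.7392)

Iteration 1:
  u = (-2 - (4)·0.0000) / (-5) = 0.4000
  v = (-4 - (1)·0.4000) / (5) = -0.8800
Iteration 2:
  u = (-2 - (4)·-0.8800) / (-5) = -0.3040
  v = (-4 - (1)·-0.3040) / (5) = -0.7392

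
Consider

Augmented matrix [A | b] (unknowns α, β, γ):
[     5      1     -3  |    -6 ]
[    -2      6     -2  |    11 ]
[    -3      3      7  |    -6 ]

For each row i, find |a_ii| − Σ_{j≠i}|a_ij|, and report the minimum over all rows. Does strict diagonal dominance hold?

row 1: |5| − (1+3) = 1
row 2: |6| − (2+2) = 2
row 3: |7| − (3+3) = 1
minimum over rows = 1 → strictly diagonally dominant (convergence guaranteed)

1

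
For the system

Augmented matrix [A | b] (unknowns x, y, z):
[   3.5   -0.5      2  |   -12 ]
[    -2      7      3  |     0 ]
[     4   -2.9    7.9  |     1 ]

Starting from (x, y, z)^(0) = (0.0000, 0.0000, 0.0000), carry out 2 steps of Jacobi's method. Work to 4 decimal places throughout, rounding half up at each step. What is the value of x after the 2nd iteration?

Iteration 1:
  x = (-12 - (-0.5)·0.0000 - (2)·0.0000) / (3.5) = -3.4286
  y = (0 - (-2)·0.0000 - (3)·0.0000) / (7) = 0.0000
  z = (1 - (4)·0.0000 - (-2.9)·0.0000) / (7.9) = 0.1266
Iteration 2:
  x = (-12 - (-0.5)·0.0000 - (2)·0.1266) / (3.5) = -3.5009
  y = (0 - (-2)·-3.4286 - (3)·0.1266) / (7) = -1.0339
  z = (1 - (4)·-3.4286 - (-2.9)·0.0000) / (7.9) = 1.8626

-3.5009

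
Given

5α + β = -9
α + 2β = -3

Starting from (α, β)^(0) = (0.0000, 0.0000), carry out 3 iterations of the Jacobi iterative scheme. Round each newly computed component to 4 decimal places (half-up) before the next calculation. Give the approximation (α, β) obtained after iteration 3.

(-1.6800, -0.7500)

Iteration 1:
  α = (-9 - (1)·0.0000) / (5) = -1.8000
  β = (-3 - (1)·0.0000) / (2) = -1.5000
Iteration 2:
  α = (-9 - (1)·-1.5000) / (5) = -1.5000
  β = (-3 - (1)·-1.8000) / (2) = -0.6000
Iteration 3:
  α = (-9 - (1)·-0.6000) / (5) = -1.6800
  β = (-3 - (1)·-1.5000) / (2) = -0.7500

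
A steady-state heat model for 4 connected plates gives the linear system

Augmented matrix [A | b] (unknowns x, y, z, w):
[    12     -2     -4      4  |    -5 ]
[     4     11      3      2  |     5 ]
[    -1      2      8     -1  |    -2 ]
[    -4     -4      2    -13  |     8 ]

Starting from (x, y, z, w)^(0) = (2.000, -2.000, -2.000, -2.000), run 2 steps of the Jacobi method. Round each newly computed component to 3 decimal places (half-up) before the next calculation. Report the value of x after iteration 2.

0.080

Iteration 1:
  x = (-5 - (-2)·-2.000 - (-4)·-2.000 - (4)·-2.000) / (12) = -0.750
  y = (5 - (4)·2.000 - (3)·-2.000 - (2)·-2.000) / (11) = 0.636
  z = (-2 - (-1)·2.000 - (2)·-2.000 - (-1)·-2.000) / (8) = 0.250
  w = (8 - (-4)·2.000 - (-4)·-2.000 - (2)·-2.000) / (-13) = -0.923
Iteration 2:
  x = (-5 - (-2)·0.636 - (-4)·0.250 - (4)·-0.923) / (12) = 0.080
  y = (5 - (4)·-0.750 - (3)·0.250 - (2)·-0.923) / (11) = 0.827
  z = (-2 - (-1)·-0.750 - (2)·0.636 - (-1)·-0.923) / (8) = -0.618
  w = (8 - (-4)·-0.750 - (-4)·0.636 - (2)·0.250) / (-13) = -0.542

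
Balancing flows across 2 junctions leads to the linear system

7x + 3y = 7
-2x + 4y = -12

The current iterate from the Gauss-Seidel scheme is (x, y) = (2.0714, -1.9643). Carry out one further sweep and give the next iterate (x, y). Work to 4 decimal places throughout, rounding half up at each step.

One sweep:
  x = (7 - (3)·-1.9643) / (7) = 1.8418
  y = (-12 - (-2)·1.8418) / (4) = -2.0791

(1.8418, -2.0791)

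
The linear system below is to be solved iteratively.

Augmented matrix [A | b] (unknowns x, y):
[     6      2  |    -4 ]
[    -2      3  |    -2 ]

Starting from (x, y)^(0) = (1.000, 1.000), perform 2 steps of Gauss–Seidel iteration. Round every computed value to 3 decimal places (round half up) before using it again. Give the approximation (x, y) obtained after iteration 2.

Iteration 1:
  x = (-4 - (2)·1.000) / (6) = -1.000
  y = (-2 - (-2)·-1.000) / (3) = -1.333
Iteration 2:
  x = (-4 - (2)·-1.333) / (6) = -0.222
  y = (-2 - (-2)·-0.222) / (3) = -0.815

(-0.222, -0.815)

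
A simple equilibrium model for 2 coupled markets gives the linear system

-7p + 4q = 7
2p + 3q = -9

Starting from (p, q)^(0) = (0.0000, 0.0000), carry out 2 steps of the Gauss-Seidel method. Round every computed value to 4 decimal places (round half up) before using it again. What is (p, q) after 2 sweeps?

(-2.3333, -1.4445)

Iteration 1:
  p = (7 - (4)·0.0000) / (-7) = -1.0000
  q = (-9 - (2)·-1.0000) / (3) = -2.3333
Iteration 2:
  p = (7 - (4)·-2.3333) / (-7) = -2.3333
  q = (-9 - (2)·-2.3333) / (3) = -1.4445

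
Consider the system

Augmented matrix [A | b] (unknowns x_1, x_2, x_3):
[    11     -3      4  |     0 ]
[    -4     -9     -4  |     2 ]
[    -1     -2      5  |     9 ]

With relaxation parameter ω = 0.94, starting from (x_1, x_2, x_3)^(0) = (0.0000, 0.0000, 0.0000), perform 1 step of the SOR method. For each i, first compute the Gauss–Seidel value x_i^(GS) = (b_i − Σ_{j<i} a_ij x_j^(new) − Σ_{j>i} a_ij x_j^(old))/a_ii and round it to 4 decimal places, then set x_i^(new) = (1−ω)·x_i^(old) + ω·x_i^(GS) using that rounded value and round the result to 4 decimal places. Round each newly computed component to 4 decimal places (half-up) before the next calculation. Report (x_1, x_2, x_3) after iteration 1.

Iteration 1:
  x_1: GS value = (0 - (-3)·0.0000 - (4)·0.0000) / (11) = 0.0000;  x_1 ← (1−ω)·0.0000 + ω·0.0000 = 0.0000
  x_2: GS value = (2 - (-4)·0.0000 - (-4)·0.0000) / (-9) = -0.2222;  x_2 ← (1−ω)·0.0000 + ω·-0.2222 = -0.2089
  x_3: GS value = (9 - (-1)·0.0000 - (-2)·-0.2089) / (5) = 1.7164;  x_3 ← (1−ω)·0.0000 + ω·1.7164 = 1.6134

(0.0000, -0.2089, 1.6134)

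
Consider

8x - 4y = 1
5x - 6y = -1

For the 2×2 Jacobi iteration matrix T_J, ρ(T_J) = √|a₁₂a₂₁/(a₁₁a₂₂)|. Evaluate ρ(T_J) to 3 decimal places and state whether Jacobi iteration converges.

0.645

a₁₂a₂₁/(a₁₁a₂₂) = (-4)·(5) / ((8)·(-6)) = 0.416667
ρ = √|0.416667| = √0.416667 = 0.645
ρ < 1, so Jacobi converges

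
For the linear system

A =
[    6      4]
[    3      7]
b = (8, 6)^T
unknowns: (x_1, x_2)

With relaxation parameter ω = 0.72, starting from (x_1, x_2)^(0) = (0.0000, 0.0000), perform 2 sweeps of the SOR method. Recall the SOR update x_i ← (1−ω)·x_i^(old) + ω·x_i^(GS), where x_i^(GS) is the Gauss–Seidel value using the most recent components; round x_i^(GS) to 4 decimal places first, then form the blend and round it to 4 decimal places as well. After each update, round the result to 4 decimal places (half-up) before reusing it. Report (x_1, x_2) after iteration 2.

Iteration 1:
  x_1: GS value = (8 - (4)·0.0000) / (6) = 1.3333;  x_1 ← (1−ω)·0.0000 + ω·1.3333 = 0.9600
  x_2: GS value = (6 - (3)·0.9600) / (7) = 0.4457;  x_2 ← (1−ω)·0.0000 + ω·0.4457 = 0.3209
Iteration 2:
  x_1: GS value = (8 - (4)·0.3209) / (6) = 1.1194;  x_1 ← (1−ω)·0.9600 + ω·1.1194 = 1.0748
  x_2: GS value = (6 - (3)·1.0748) / (7) = 0.3965;  x_2 ← (1−ω)·0.3209 + ω·0.3965 = 0.3753

(1.0748, 0.3753)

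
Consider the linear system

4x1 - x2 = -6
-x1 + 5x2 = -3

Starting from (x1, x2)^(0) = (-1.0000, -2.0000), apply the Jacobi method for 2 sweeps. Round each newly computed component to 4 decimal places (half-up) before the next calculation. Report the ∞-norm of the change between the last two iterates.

Iteration 1:
  x1 = (-6 - (-1)·-2.0000) / (4) = -2.0000
  x2 = (-3 - (-1)·-1.0000) / (5) = -0.8000
Iteration 2:
  x1 = (-6 - (-1)·-0.8000) / (4) = -1.7000
  x2 = (-3 - (-1)·-2.0000) / (5) = -1.0000
Change: (0.3000, -0.2000) → max |·| = 0.3000

0.3000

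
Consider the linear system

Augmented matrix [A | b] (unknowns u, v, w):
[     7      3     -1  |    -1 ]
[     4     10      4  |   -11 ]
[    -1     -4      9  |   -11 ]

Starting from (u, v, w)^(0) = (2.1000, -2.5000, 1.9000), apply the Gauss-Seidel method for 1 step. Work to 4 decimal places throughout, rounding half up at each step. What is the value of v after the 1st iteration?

Iteration 1:
  u = (-1 - (3)·-2.5000 - (-1)·1.9000) / (7) = 1.2000
  v = (-11 - (4)·1.2000 - (4)·1.9000) / (10) = -2.3400
  w = (-11 - (-1)·1.2000 - (-4)·-2.3400) / (9) = -2.1289

-2.3400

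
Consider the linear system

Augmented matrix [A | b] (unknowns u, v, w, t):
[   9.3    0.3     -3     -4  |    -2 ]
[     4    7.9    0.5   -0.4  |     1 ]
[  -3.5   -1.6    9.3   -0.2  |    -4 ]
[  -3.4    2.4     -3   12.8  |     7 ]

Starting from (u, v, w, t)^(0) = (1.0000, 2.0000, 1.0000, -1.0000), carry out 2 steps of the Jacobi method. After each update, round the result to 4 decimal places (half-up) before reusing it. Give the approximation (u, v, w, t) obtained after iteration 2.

(0.1766, 0.3396, -0.6463, 0.5996)

Iteration 1:
  u = (-2 - (0.3)·2.0000 - (-3)·1.0000 - (-4)·-1.0000) / (9.3) = -0.3871
  v = (1 - (4)·1.0000 - (0.5)·1.0000 - (-0.4)·-1.0000) / (7.9) = -0.4937
  w = (-4 - (-3.5)·1.0000 - (-1.6)·2.0000 - (-0.2)·-1.0000) / (9.3) = 0.2688
  t = (7 - (-3.4)·1.0000 - (2.4)·2.0000 - (-3)·1.0000) / (12.8) = 0.6719
Iteration 2:
  u = (-2 - (0.3)·-0.4937 - (-3)·0.2688 - (-4)·0.6719) / (9.3) = 0.1766
  v = (1 - (4)·-0.3871 - (0.5)·0.2688 - (-0.4)·0.6719) / (7.9) = 0.3396
  w = (-4 - (-3.5)·-0.3871 - (-1.6)·-0.4937 - (-0.2)·0.6719) / (9.3) = -0.6463
  t = (7 - (-3.4)·-0.3871 - (2.4)·-0.4937 - (-3)·0.2688) / (12.8) = 0.5996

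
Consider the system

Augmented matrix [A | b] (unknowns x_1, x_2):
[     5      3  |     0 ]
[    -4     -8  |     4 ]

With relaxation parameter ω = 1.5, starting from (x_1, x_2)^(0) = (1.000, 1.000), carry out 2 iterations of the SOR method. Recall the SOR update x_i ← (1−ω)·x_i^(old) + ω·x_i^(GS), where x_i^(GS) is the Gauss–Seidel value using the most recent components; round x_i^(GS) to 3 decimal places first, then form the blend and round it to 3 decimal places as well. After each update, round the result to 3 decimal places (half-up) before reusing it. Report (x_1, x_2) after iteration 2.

Iteration 1:
  x_1: GS value = (0 - (3)·1.000) / (5) = -0.600;  x_1 ← (1−ω)·1.000 + ω·-0.600 = -1.400
  x_2: GS value = (4 - (-4)·-1.400) / (-8) = 0.200;  x_2 ← (1−ω)·1.000 + ω·0.200 = -0.200
Iteration 2:
  x_1: GS value = (0 - (3)·-0.200) / (5) = 0.120;  x_1 ← (1−ω)·-1.400 + ω·0.120 = 0.880
  x_2: GS value = (4 - (-4)·0.880) / (-8) = -0.940;  x_2 ← (1−ω)·-0.200 + ω·-0.940 = -1.310

(0.880, -1.310)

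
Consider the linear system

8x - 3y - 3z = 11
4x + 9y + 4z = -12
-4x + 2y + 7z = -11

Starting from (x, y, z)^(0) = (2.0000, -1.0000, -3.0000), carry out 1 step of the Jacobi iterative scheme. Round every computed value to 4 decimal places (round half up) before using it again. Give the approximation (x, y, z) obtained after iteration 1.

Iteration 1:
  x = (11 - (-3)·-1.0000 - (-3)·-3.0000) / (8) = -0.1250
  y = (-12 - (4)·2.0000 - (4)·-3.0000) / (9) = -0.8889
  z = (-11 - (-4)·2.0000 - (2)·-1.0000) / (7) = -0.1429

(-0.1250, -0.8889, -0.1429)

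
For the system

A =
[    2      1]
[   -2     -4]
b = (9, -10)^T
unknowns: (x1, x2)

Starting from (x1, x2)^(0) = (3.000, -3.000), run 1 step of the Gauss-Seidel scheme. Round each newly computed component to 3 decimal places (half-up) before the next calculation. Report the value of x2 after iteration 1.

-0.500

Iteration 1:
  x1 = (9 - (1)·-3.000) / (2) = 6.000
  x2 = (-10 - (-2)·6.000) / (-4) = -0.500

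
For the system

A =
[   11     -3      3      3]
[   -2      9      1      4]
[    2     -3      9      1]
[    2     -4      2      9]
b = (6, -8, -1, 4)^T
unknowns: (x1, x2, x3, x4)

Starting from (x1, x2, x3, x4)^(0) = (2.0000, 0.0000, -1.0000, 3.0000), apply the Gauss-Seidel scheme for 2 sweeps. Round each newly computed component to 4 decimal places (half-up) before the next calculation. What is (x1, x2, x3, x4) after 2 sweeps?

Iteration 1:
  x1 = (6 - (-3)·0.0000 - (3)·-1.0000 - (3)·3.0000) / (11) = 0.0000
  x2 = (-8 - (-2)·0.0000 - (1)·-1.0000 - (4)·3.0000) / (9) = -2.1111
  x3 = (-1 - (2)·0.0000 - (-3)·-2.1111 - (1)·3.0000) / (9) = -1.1481
  x4 = (4 - (2)·0.0000 - (-4)·-2.1111 - (2)·-1.1481) / (9) = -0.2387
Iteration 2:
  x1 = (6 - (-3)·-2.1111 - (3)·-1.1481 - (3)·-0.2387) / (11) = 0.3479
  x2 = (-8 - (-2)·0.3479 - (1)·-1.1481 - (4)·-0.2387) / (9) = -0.5779
  x3 = (-1 - (2)·0.3479 - (-3)·-0.5779 - (1)·-0.2387) / (9) = -0.3545
  x4 = (4 - (2)·0.3479 - (-4)·-0.5779 - (2)·-0.3545) / (9) = 0.1891

(0.3479, -0.5779, -0.3545, 0.1891)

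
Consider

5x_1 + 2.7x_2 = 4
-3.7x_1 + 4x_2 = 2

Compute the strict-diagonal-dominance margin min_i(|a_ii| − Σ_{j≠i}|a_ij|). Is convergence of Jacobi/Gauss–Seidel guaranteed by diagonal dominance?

0.3

row 1: |5| − (2.7) = 2.3
row 2: |4| − (3.7) = 0.3
minimum over rows = 0.3 → strictly diagonally dominant (convergence guaranteed)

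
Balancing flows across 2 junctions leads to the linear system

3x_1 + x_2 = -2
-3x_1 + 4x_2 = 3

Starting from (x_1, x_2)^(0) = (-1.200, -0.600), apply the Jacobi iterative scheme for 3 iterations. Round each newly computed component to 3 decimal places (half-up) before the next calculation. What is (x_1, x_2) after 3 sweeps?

Iteration 1:
  x_1 = (-2 - (1)·-0.600) / (3) = -0.467
  x_2 = (3 - (-3)·-1.200) / (4) = -0.150
Iteration 2:
  x_1 = (-2 - (1)·-0.150) / (3) = -0.617
  x_2 = (3 - (-3)·-0.467) / (4) = 0.400
Iteration 3:
  x_1 = (-2 - (1)·0.400) / (3) = -0.800
  x_2 = (3 - (-3)·-0.617) / (4) = 0.287

(-0.800, 0.287)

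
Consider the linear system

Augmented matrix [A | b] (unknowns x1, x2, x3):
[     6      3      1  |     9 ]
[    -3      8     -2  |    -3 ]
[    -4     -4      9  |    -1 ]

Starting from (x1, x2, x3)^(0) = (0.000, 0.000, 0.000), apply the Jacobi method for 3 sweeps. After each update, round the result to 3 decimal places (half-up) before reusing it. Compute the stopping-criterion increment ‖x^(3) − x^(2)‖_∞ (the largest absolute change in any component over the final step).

0.351

Iteration 1:
  x1 = (9 - (3)·0.000 - (1)·0.000) / (6) = 1.500
  x2 = (-3 - (-3)·0.000 - (-2)·0.000) / (8) = -0.375
  x3 = (-1 - (-4)·0.000 - (-4)·0.000) / (9) = -0.111
Iteration 2:
  x1 = (9 - (3)·-0.375 - (1)·-0.111) / (6) = 1.706
  x2 = (-3 - (-3)·1.500 - (-2)·-0.111) / (8) = 0.160
  x3 = (-1 - (-4)·1.500 - (-4)·-0.375) / (9) = 0.389
Iteration 3:
  x1 = (9 - (3)·0.160 - (1)·0.389) / (6) = 1.355
  x2 = (-3 - (-3)·1.706 - (-2)·0.389) / (8) = 0.362
  x3 = (-1 - (-4)·1.706 - (-4)·0.160) / (9) = 0.718
Change: (-0.351, 0.202, 0.329) → max |·| = 0.351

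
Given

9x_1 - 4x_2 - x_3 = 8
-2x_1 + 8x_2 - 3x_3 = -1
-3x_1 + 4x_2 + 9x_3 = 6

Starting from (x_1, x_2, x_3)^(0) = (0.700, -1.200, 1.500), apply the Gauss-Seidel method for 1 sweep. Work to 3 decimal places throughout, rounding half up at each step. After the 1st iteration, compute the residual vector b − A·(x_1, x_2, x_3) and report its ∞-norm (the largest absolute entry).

Iteration 1:
  x_1 = (8 - (-4)·-1.200 - (-1)·1.500) / (9) = 0.522
  x_2 = (-1 - (-2)·0.522 - (-3)·1.500) / (8) = 0.568
  x_3 = (6 - (-3)·0.522 - (4)·0.568) / (9) = 0.588
Residual b − A·x = (6.162, -2.736, 0.002); ∞-norm = 6.162

6.162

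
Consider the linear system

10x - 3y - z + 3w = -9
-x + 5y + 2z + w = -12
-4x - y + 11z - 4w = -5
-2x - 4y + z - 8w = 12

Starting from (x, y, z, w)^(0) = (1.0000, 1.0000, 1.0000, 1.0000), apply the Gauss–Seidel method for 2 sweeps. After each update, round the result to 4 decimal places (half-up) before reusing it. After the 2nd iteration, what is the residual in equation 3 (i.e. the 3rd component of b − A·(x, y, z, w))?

Iteration 1:
  x = (-9 - (-3)·1.0000 - (-1)·1.0000 - (3)·1.0000) / (10) = -0.8000
  y = (-12 - (-1)·-0.8000 - (2)·1.0000 - (1)·1.0000) / (5) = -3.1600
  z = (-5 - (-4)·-0.8000 - (-1)·-3.1600 - (-4)·1.0000) / (11) = -0.6691
  w = (12 - (-2)·-0.8000 - (-4)·-3.1600 - (1)·-0.6691) / (-8) = 0.1964
Iteration 2:
  x = (-9 - (-3)·-3.1600 - (-1)·-0.6691 - (3)·0.1964) / (10) = -1.9738
  y = (-12 - (-1)·-1.9738 - (2)·-0.6691 - (1)·0.1964) / (5) = -2.5664
  z = (-5 - (-4)·-1.9738 - (-1)·-2.5664 - (-4)·0.1964) / (11) = -1.3342
  w = (12 - (-2)·-1.9738 - (-4)·-2.5664 - (1)·-1.3342) / (-8) = 0.1099
Residual b − A·x = (1.3749, 1.4167, -0.3458, 0.0002)

-0.3458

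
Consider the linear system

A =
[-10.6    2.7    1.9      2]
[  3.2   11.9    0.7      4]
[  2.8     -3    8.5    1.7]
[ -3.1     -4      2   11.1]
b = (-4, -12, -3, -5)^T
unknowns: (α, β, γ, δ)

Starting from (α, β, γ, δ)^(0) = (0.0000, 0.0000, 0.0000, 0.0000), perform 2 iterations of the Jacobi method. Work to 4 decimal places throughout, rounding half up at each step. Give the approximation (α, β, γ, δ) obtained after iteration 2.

(-0.0278, -0.9377, -0.7431, -0.6449)

Iteration 1:
  α = (-4 - (2.7)·0.0000 - (1.9)·0.0000 - (2)·0.0000) / (-10.6) = 0.3774
  β = (-12 - (3.2)·0.0000 - (0.7)·0.0000 - (4)·0.0000) / (11.9) = -1.0084
  γ = (-3 - (2.8)·0.0000 - (-3)·0.0000 - (1.7)·0.0000) / (8.5) = -0.3529
  δ = (-5 - (-3.1)·0.0000 - (-4)·0.0000 - (2)·0.0000) / (11.1) = -0.4505
Iteration 2:
  α = (-4 - (2.7)·-1.0084 - (1.9)·-0.3529 - (2)·-0.4505) / (-10.6) = -0.0278
  β = (-12 - (3.2)·0.3774 - (0.7)·-0.3529 - (4)·-0.4505) / (11.9) = -0.9377
  γ = (-3 - (2.8)·0.3774 - (-3)·-1.0084 - (1.7)·-0.4505) / (8.5) = -0.7431
  δ = (-5 - (-3.1)·0.3774 - (-4)·-1.0084 - (2)·-0.3529) / (11.1) = -0.6449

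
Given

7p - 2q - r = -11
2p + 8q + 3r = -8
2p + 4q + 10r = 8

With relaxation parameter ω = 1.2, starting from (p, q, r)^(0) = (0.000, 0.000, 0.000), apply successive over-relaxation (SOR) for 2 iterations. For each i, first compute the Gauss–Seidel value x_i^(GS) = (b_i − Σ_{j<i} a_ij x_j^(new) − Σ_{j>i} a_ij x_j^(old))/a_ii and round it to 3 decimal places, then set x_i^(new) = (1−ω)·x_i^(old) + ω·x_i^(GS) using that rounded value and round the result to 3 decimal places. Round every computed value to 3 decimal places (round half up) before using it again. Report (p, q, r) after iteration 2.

(-1.433, -1.416, 1.640)

Iteration 1:
  p: GS value = (-11 - (-2)·0.000 - (-1)·0.000) / (7) = -1.571;  p ← (1−ω)·0.000 + ω·-1.571 = -1.885
  q: GS value = (-8 - (2)·-1.885 - (3)·0.000) / (8) = -0.529;  q ← (1−ω)·0.000 + ω·-0.529 = -0.635
  r: GS value = (8 - (2)·-1.885 - (4)·-0.635) / (10) = 1.431;  r ← (1−ω)·0.000 + ω·1.431 = 1.717
Iteration 2:
  p: GS value = (-11 - (-2)·-0.635 - (-1)·1.717) / (7) = -1.508;  p ← (1−ω)·-1.885 + ω·-1.508 = -1.433
  q: GS value = (-8 - (2)·-1.433 - (3)·1.717) / (8) = -1.286;  q ← (1−ω)·-0.635 + ω·-1.286 = -1.416
  r: GS value = (8 - (2)·-1.433 - (4)·-1.416) / (10) = 1.653;  r ← (1−ω)·1.717 + ω·1.653 = 1.640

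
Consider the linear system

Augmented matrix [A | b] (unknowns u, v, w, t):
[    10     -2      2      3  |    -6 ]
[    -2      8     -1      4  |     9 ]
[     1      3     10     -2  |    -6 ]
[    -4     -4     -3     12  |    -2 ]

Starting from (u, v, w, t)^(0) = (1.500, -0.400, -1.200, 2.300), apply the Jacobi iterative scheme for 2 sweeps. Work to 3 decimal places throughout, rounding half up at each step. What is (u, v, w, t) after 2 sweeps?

Iteration 1:
  u = (-6 - (-2)·-0.400 - (2)·-1.200 - (3)·2.300) / (10) = -1.130
  v = (9 - (-2)·1.500 - (-1)·-1.200 - (4)·2.300) / (8) = 0.200
  w = (-6 - (1)·1.500 - (3)·-0.400 - (-2)·2.300) / (10) = -0.170
  t = (-2 - (-4)·1.500 - (-4)·-0.400 - (-3)·-1.200) / (12) = -0.100
Iteration 2:
  u = (-6 - (-2)·0.200 - (2)·-0.170 - (3)·-0.100) / (10) = -0.496
  v = (9 - (-2)·-1.130 - (-1)·-0.170 - (4)·-0.100) / (8) = 0.871
  w = (-6 - (1)·-1.130 - (3)·0.200 - (-2)·-0.100) / (10) = -0.567
  t = (-2 - (-4)·-1.130 - (-4)·0.200 - (-3)·-0.170) / (12) = -0.519

(-0.496, 0.871, -0.567, -0.519)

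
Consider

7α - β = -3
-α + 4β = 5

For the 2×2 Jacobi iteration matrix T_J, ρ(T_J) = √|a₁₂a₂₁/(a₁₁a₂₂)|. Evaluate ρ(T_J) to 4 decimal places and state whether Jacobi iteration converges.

0.1890

a₁₂a₂₁/(a₁₁a₂₂) = (-1)·(-1) / ((7)·(4)) = 0.035714
ρ = √|0.035714| = √0.035714 = 0.1890
ρ < 1, so Jacobi converges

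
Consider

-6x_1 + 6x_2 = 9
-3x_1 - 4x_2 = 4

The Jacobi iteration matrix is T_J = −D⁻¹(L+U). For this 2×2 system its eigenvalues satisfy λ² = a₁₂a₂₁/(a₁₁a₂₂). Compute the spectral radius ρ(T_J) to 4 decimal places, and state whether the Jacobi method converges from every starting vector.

a₁₂a₂₁/(a₁₁a₂₂) = (6)·(-3) / ((-6)·(-4)) = -0.750000
ρ = √|-0.750000| = √0.750000 = 0.8660
ρ < 1, so Jacobi converges

0.8660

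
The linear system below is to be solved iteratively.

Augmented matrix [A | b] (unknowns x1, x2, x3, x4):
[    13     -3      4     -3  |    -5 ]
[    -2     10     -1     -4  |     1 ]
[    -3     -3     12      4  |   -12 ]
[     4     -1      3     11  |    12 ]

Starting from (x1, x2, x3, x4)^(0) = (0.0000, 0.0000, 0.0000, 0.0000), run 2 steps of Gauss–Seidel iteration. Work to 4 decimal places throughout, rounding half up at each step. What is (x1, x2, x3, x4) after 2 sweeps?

(0.3093, 0.6649, -1.2665, 1.3843)

Iteration 1:
  x1 = (-5 - (-3)·0.0000 - (4)·0.0000 - (-3)·0.0000) / (13) = -0.3846
  x2 = (1 - (-2)·-0.3846 - (-1)·0.0000 - (-4)·0.0000) / (10) = 0.0231
  x3 = (-12 - (-3)·-0.3846 - (-3)·0.0231 - (4)·0.0000) / (12) = -1.0904
  x4 = (12 - (4)·-0.3846 - (-1)·0.0231 - (3)·-1.0904) / (11) = 1.5302
Iteration 2:
  x1 = (-5 - (-3)·0.0231 - (4)·-1.0904 - (-3)·1.5302) / (13) = 0.3093
  x2 = (1 - (-2)·0.3093 - (-1)·-1.0904 - (-4)·1.5302) / (10) = 0.6649
  x3 = (-12 - (-3)·0.3093 - (-3)·0.6649 - (4)·1.5302) / (12) = -1.2665
  x4 = (12 - (4)·0.3093 - (-1)·0.6649 - (3)·-1.2665) / (11) = 1.3843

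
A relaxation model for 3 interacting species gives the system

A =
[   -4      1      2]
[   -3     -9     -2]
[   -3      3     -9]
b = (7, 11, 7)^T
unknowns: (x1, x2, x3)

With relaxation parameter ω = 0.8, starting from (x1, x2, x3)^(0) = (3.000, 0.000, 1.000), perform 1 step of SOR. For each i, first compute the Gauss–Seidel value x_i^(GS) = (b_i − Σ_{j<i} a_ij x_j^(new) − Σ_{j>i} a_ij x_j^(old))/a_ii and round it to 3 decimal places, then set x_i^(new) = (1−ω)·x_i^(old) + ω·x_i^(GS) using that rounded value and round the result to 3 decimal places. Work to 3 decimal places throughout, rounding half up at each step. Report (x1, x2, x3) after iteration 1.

Iteration 1:
  x1: GS value = (7 - (1)·0.000 - (2)·1.000) / (-4) = -1.250;  x1 ← (1−ω)·3.000 + ω·-1.250 = -0.400
  x2: GS value = (11 - (-3)·-0.400 - (-2)·1.000) / (-9) = -1.311;  x2 ← (1−ω)·0.000 + ω·-1.311 = -1.049
  x3: GS value = (7 - (-3)·-0.400 - (3)·-1.049) / (-9) = -0.994;  x3 ← (1−ω)·1.000 + ω·-0.994 = -0.595

(-0.400, -1.049, -0.595)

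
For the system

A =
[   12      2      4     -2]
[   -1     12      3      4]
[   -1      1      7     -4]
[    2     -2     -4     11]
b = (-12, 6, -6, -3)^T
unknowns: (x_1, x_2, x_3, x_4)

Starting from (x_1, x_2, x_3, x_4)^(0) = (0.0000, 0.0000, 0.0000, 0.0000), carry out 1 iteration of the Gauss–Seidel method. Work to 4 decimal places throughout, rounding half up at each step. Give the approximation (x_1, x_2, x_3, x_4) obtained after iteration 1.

Iteration 1:
  x_1 = (-12 - (2)·0.0000 - (4)·0.0000 - (-2)·0.0000) / (12) = -1.0000
  x_2 = (6 - (-1)·-1.0000 - (3)·0.0000 - (4)·0.0000) / (12) = 0.4167
  x_3 = (-6 - (-1)·-1.0000 - (1)·0.4167 - (-4)·0.0000) / (7) = -1.0595
  x_4 = (-3 - (2)·-1.0000 - (-2)·0.4167 - (-4)·-1.0595) / (11) = -0.4004

(-1.0000, 0.4167, -1.0595, -0.4004)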